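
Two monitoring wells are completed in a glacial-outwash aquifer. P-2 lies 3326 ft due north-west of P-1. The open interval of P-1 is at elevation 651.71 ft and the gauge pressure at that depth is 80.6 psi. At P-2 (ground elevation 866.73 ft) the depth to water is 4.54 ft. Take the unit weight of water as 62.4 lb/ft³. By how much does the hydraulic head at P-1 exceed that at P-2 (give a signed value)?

Δh ≈ -24.48 ft

Pressure head at P-1: ψ = 144·P/γ = 144 × 80.6 / 62.4 = 186.00 ft.
Total head at P-1: h = z + ψ = 651.71 + 186.00 = 837.71 ft.
Total head at P-2: h = 866.73 − 4.54 = 862.19 ft.
Head difference: h(P-1) − h(P-2) = 837.71 − 862.19 = -24.48 ft.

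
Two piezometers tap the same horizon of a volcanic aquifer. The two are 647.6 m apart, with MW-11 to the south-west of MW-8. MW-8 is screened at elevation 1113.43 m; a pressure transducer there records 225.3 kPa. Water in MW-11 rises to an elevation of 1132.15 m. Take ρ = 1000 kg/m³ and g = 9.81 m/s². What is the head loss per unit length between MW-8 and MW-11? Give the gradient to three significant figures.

i ≈ 0.00656 m/m

Pressure head at MW-8: ψ = P/(ρg) = 225.3×1000 / (1000 × 9.81) = 22.97 m.
Total head at MW-8: h = z + ψ = 1113.43 + 22.97 = 1136.40 m.
Total head at MW-11: h = 1132.15 m (water level in the piezometer is the total head).
Head difference: h(MW-8) − h(MW-11) = 1136.40 − 1132.15 = 4.25 m.
Hydraulic gradient: i = |Δh| / L = 4.25 / 647.6 = 0.00656.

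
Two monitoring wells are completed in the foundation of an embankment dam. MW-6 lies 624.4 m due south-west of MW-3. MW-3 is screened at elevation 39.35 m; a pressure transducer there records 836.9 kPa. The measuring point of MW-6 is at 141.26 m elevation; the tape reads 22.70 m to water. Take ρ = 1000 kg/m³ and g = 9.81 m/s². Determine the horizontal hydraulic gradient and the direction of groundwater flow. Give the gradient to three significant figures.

Pressure head at MW-3: ψ = P/(ρg) = 836.9×1000 / (1000 × 9.81) = 85.31 m.
Total head at MW-3: h = z + ψ = 39.35 + 85.31 = 124.66 m.
Total head at MW-6: h = 141.26 − 22.70 = 118.56 m.
Head difference: h(MW-3) − h(MW-6) = 124.66 − 118.56 = 6.10 m.
Hydraulic gradient: i = |Δh| / L = 6.10 / 624.4 = 0.00977.
Flow is from higher to lower head: from MW-3 toward MW-6, i.e. toward the south-west.

i ≈ 0.00977; groundwater flows toward the south-west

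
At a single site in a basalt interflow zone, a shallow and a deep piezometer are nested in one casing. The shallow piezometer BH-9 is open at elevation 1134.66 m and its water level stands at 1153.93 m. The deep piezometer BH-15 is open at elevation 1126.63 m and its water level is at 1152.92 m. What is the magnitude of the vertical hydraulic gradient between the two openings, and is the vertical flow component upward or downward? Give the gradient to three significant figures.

Total head at BH-9: h = 1153.93 m (water level in the standpipe).
Total head at BH-15: h = 1152.92 m.
Δh = h(BH-9) − h(BH-15) = 1153.93 − 1152.92 = 1.01 m.
Vertical separation Δz = 1134.66 − 1126.63 = 8.03 m.
|i_v| = |Δh| / Δz = 1.01 / 8.03 = 0.126.
Head is higher in the shallow piezometer, so vertical flow is downward (recharge condition).

|i_v| ≈ 0.126; vertical flow is downward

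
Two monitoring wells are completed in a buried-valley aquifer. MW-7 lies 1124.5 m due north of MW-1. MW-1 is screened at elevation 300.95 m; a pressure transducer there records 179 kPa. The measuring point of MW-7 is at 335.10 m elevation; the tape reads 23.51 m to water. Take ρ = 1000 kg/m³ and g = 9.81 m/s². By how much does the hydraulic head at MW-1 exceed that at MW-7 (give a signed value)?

Pressure head at MW-1: ψ = P/(ρg) = 179×1000 / (1000 × 9.81) = 18.25 m.
Total head at MW-1: h = z + ψ = 300.95 + 18.25 = 319.20 m.
Total head at MW-7: h = 335.10 − 23.51 = 311.59 m.
Head difference: h(MW-1) − h(MW-7) = 319.20 − 311.59 = 7.61 m.

Δh ≈ 7.61 m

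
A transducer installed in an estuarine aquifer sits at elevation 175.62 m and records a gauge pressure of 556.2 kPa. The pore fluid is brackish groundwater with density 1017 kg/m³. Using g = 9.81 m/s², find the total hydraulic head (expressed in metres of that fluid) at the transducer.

h ≈ 231.37 m

ψ = P/(ρg) = 556.2×1000 / (1017 × 9.81) = 55.75 m.
h = z + ψ = 175.62 + 55.75 = 231.37 m.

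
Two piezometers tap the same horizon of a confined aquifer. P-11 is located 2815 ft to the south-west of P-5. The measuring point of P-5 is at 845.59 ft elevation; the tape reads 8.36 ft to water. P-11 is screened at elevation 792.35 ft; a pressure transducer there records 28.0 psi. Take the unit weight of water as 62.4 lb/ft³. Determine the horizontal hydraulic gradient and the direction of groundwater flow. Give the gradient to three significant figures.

Total head at P-5: h = 845.59 − 8.36 = 837.23 ft.
Pressure head at P-11: ψ = 144·P/γ = 144 × 28.0 / 62.4 = 64.62 ft.
Total head at P-11: h = z + ψ = 792.35 + 64.62 = 856.97 ft.
Head difference: h(P-5) − h(P-11) = 837.23 − 856.97 = -19.74 ft.
Hydraulic gradient: i = |Δh| / L = 19.74 / 2815 = 0.00701.
Flow is from higher to lower head: from P-11 toward P-5, i.e. toward the north-east.

i ≈ 0.00701; groundwater flows toward the north-east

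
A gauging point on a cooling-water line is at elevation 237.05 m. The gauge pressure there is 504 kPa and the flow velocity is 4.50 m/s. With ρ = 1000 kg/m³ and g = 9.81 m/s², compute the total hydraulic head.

Pressure head ψ = P/(ρg) = 504×1000 / (1000 × 9.81) = 51.38 m.
Velocity head = v²/(2g) = 4.50² / (2 × 9.81) = 1.032 m.
h = z + ψ + v²/(2g) = 237.05 + 51.38 + 1.032 = 289.46 m.

h ≈ 289.46 m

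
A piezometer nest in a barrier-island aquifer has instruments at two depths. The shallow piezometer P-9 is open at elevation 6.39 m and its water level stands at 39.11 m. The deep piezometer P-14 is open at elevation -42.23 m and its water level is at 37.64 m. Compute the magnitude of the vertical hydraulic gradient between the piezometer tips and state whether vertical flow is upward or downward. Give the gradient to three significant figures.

Total head at P-9: h = 39.11 m (water level in the standpipe).
Total head at P-14: h = 37.64 m.
Δh = h(P-9) − h(P-14) = 39.11 − 37.64 = 1.47 m.
Vertical separation Δz = 6.39 − (-42.23) = 48.62 m.
|i_v| = |Δh| / Δz = 1.47 / 48.62 = 0.0302.
Head is higher in the shallow piezometer, so vertical flow is downward (recharge condition).

|i_v| ≈ 0.0302; vertical flow is downward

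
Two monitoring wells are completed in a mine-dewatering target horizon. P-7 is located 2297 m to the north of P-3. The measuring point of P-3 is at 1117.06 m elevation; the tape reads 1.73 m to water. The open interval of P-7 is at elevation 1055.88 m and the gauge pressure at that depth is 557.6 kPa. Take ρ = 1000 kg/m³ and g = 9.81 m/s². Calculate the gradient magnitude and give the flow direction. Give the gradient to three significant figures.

i ≈ 0.00114; groundwater flows toward the north

Total head at P-3: h = 1117.06 − 1.73 = 1115.33 m.
Pressure head at P-7: ψ = P/(ρg) = 557.6×1000 / (1000 × 9.81) = 56.84 m.
Total head at P-7: h = z + ψ = 1055.88 + 56.84 = 1112.72 m.
Head difference: h(P-3) − h(P-7) = 1115.33 − 1112.72 = 2.61 m.
Hydraulic gradient: i = |Δh| / L = 2.61 / 2297 = 0.00114.
Flow is from higher to lower head: from P-3 toward P-7, i.e. toward the north.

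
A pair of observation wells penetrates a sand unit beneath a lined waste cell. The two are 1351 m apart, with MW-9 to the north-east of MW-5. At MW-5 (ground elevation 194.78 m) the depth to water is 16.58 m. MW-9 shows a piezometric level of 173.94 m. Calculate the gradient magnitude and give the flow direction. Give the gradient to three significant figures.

Total head at MW-5: h = 194.78 − 16.58 = 178.20 m.
Total head at MW-9: h = 173.94 m (water level in the piezometer is the total head).
Head difference: h(MW-5) − h(MW-9) = 178.20 − 173.94 = 4.26 m.
Hydraulic gradient: i = |Δh| / L = 4.26 / 1351 = 0.00315.
Flow is from higher to lower head: from MW-5 toward MW-9, i.e. toward the north-east.

i ≈ 0.00315; groundwater flows toward the north-east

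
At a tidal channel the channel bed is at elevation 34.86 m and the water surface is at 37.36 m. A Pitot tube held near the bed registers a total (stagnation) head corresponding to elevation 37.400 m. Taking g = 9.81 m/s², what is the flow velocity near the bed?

Near the bed, under hydrostatic conditions, the piezometric head (z + ψ) equals the free-surface elevation, 37.36 m.
Velocity head = total − piezometric = 37.400 − 37.36 = 0.040 m.
v = √(2g·h_v) = √(2 × 9.81 × 0.040) = 0.886 m/s.

v ≈ 0.886 m/s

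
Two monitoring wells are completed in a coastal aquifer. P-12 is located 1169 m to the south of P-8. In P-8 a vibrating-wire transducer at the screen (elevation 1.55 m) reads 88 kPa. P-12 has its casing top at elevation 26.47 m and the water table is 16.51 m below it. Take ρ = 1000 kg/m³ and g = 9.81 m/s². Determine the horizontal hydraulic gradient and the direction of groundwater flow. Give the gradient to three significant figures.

i ≈ 0.000479; groundwater flows toward the south

Pressure head at P-8: ψ = P/(ρg) = 88×1000 / (1000 × 9.81) = 8.97 m.
Total head at P-8: h = z + ψ = 1.55 + 8.97 = 10.52 m.
Total head at P-12: h = 26.47 − 16.51 = 9.96 m.
Head difference: h(P-8) − h(P-12) = 10.52 − 9.96 = 0.56 m.
Hydraulic gradient: i = |Δh| / L = 0.56 / 1169 = 0.000479.
Flow is from higher to lower head: from P-8 toward P-12, i.e. toward the south.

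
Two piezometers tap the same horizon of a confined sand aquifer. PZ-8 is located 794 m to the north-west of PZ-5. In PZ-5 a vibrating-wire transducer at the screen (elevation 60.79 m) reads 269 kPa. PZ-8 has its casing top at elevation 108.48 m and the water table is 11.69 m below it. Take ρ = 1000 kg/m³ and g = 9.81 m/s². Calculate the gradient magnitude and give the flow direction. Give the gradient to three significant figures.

i ≈ 0.0108; groundwater flows toward the south-east

Pressure head at PZ-5: ψ = P/(ρg) = 269×1000 / (1000 × 9.81) = 27.42 m.
Total head at PZ-5: h = z + ψ = 60.79 + 27.42 = 88.21 m.
Total head at PZ-8: h = 108.48 − 11.69 = 96.79 m.
Head difference: h(PZ-5) − h(PZ-8) = 88.21 − 96.79 = -8.58 m.
Hydraulic gradient: i = |Δh| / L = 8.58 / 794 = 0.0108.
Flow is from higher to lower head: from PZ-8 toward PZ-5, i.e. toward the south-east.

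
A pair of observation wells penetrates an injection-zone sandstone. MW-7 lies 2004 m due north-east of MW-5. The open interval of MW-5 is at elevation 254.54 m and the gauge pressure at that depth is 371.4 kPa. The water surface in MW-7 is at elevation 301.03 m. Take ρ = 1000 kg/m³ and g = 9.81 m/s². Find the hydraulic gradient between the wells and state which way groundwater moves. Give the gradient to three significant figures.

Pressure head at MW-5: ψ = P/(ρg) = 371.4×1000 / (1000 × 9.81) = 37.86 m.
Total head at MW-5: h = z + ψ = 254.54 + 37.86 = 292.40 m.
Total head at MW-7: h = 301.03 m (water level in the piezometer is the total head).
Head difference: h(MW-5) − h(MW-7) = 292.40 − 301.03 = -8.63 m.
Hydraulic gradient: i = |Δh| / L = 8.63 / 2004 = 0.00431.
Flow is from higher to lower head: from MW-7 toward MW-5, i.e. toward the south-west.

i ≈ 0.00431; groundwater flows toward the south-west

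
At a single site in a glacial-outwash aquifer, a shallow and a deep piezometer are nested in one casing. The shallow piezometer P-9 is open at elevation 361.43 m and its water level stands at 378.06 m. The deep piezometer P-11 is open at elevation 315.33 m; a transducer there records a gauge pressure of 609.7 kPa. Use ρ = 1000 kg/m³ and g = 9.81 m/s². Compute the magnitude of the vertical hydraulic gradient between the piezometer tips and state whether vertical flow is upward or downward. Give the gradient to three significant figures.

Total head at P-9: h = 378.06 m (water level in the standpipe).
Pressure head at P-11: ψ = P/(ρg) = 609.7×1000 / (1000 × 9.81) = 62.15 m.
Total head at P-11: h = z + ψ = 315.33 + 62.15 = 377.48 m.
Δh = h(P-9) − h(P-11) = 378.06 − 377.48 = 0.58 m.
Vertical separation Δz = 361.43 − 315.33 = 46.10 m.
|i_v| = |Δh| / Δz = 0.58 / 46.10 = 0.0126.
Head is higher in the shallow piezometer, so vertical flow is downward (recharge condition).

|i_v| ≈ 0.0126; vertical flow is downward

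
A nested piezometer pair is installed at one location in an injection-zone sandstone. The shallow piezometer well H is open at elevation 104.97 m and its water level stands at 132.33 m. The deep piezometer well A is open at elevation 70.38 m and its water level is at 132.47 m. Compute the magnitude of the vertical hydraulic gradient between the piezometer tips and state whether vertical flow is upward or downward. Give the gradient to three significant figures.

|i_v| ≈ 0.00405; vertical flow is upward

Total head at well H: h = 132.33 m (water level in the standpipe).
Total head at well A: h = 132.47 m.
Δh = h(well H) − h(well A) = 132.33 − 132.47 = -0.14 m.
Vertical separation Δz = 104.97 − 70.38 = 34.59 m.
|i_v| = |Δh| / Δz = 0.14 / 34.59 = 0.00405.
Head is higher in the deep piezometer, so vertical flow is upward (discharge condition).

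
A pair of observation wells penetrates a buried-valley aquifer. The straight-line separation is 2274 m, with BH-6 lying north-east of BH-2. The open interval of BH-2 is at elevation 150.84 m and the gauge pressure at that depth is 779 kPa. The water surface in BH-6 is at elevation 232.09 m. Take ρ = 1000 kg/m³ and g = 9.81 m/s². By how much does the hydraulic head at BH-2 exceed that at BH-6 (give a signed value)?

Δh ≈ -1.84 m

Pressure head at BH-2: ψ = P/(ρg) = 779×1000 / (1000 × 9.81) = 79.41 m.
Total head at BH-2: h = z + ψ = 150.84 + 79.41 = 230.25 m.
Total head at BH-6: h = 232.09 m (water level in the piezometer is the total head).
Head difference: h(BH-2) − h(BH-6) = 230.25 − 232.09 = -1.84 m.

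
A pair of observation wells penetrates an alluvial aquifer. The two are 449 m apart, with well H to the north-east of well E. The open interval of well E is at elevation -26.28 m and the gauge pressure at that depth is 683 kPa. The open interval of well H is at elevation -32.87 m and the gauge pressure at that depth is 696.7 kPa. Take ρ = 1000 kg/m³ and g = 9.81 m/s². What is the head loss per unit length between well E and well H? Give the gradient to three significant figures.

Pressure head at well E: ψ = P/(ρg) = 683×1000 / (1000 × 9.81) = 69.62 m.
Total head at well E: h = z + ψ = -26.28 + 69.62 = 43.34 m.
Pressure head at well H: ψ = P/(ρg) = 696.7×1000 / (1000 × 9.81) = 71.02 m.
Total head at well H: h = z + ψ = -32.87 + 71.02 = 38.15 m.
Head difference: h(well E) − h(well H) = 43.34 − 38.15 = 5.19 m.
Hydraulic gradient: i = |Δh| / L = 5.19 / 449 = 0.0116.

i ≈ 0.0116 m/m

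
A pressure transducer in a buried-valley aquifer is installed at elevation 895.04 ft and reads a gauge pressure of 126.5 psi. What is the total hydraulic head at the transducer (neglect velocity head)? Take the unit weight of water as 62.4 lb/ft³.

ψ = 144·P/γ = 144 × 126.5 / 62.4 = 291.92 ft.
h = z + ψ = 895.04 + 291.92 = 1186.96 ft.

h ≈ 1186.96 ft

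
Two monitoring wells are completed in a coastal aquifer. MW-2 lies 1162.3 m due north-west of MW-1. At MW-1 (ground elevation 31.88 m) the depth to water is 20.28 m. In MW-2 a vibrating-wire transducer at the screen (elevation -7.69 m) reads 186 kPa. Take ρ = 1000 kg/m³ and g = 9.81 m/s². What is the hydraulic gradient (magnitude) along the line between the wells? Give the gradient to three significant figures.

i ≈ 0.000284

Total head at MW-1: h = 31.88 − 20.28 = 11.60 m.
Pressure head at MW-2: ψ = P/(ρg) = 186×1000 / (1000 × 9.81) = 18.96 m.
Total head at MW-2: h = z + ψ = -7.69 + 18.96 = 11.27 m.
Head difference: h(MW-1) − h(MW-2) = 11.60 − 11.27 = 0.33 m.
Hydraulic gradient: i = |Δh| / L = 0.33 / 1162.3 = 0.000284.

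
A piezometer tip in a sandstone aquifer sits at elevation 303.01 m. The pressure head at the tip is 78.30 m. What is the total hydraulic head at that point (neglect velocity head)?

h ≈ 381.31 m

h = z + ψ = 303.01 + 78.30 = 381.31 m.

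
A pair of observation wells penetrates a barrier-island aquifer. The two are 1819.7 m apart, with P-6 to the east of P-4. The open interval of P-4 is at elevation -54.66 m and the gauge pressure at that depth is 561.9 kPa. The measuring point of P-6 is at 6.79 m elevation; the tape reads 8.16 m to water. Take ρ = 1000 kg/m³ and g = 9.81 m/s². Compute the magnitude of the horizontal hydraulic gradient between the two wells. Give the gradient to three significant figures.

Pressure head at P-4: ψ = P/(ρg) = 561.9×1000 / (1000 × 9.81) = 57.28 m.
Total head at P-4: h = z + ψ = -54.66 + 57.28 = 2.62 m.
Total head at P-6: h = 6.79 − 8.16 = -1.37 m.
Head difference: h(P-4) − h(P-6) = 2.62 − (-1.37) = 3.99 m.
Hydraulic gradient: i = |Δh| / L = 3.99 / 1819.7 = 0.00219.

i ≈ 0.00219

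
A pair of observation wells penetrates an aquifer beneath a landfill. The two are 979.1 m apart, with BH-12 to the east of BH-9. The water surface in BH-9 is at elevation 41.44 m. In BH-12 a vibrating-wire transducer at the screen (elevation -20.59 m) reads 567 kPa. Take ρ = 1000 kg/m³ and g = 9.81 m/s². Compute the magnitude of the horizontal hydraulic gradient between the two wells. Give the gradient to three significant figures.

i ≈ 0.00432

Total head at BH-9: h = 41.44 m (water level in the piezometer is the total head).
Pressure head at BH-12: ψ = P/(ρg) = 567×1000 / (1000 × 9.81) = 57.80 m.
Total head at BH-12: h = z + ψ = -20.59 + 57.80 = 37.21 m.
Head difference: h(BH-9) − h(BH-12) = 41.44 − 37.21 = 4.23 m.
Hydraulic gradient: i = |Δh| / L = 4.23 / 979.1 = 0.00432.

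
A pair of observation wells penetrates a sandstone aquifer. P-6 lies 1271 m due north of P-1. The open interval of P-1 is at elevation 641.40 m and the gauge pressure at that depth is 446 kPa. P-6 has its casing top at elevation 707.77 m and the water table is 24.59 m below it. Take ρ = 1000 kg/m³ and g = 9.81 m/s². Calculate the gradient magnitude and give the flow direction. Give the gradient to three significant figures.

i ≈ 0.00290; groundwater flows toward the north

Pressure head at P-1: ψ = P/(ρg) = 446×1000 / (1000 × 9.81) = 45.46 m.
Total head at P-1: h = z + ψ = 641.40 + 45.46 = 686.86 m.
Total head at P-6: h = 707.77 − 24.59 = 683.18 m.
Head difference: h(P-1) − h(P-6) = 686.86 − 683.18 = 3.68 m.
Hydraulic gradient: i = |Δh| / L = 3.68 / 1271 = 0.00290.
Flow is from higher to lower head: from P-1 toward P-6, i.e. toward the north.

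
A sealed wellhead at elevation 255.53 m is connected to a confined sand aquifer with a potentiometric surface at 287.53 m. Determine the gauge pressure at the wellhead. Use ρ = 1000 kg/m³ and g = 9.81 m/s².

P ≈ 314 kPa

Head above the cap: Δh = 287.53 − 255.53 = 32.00 m.
P = ρgΔh = 1000 × 9.81 × 32.00 = 313920 Pa ≈ 314 kPa.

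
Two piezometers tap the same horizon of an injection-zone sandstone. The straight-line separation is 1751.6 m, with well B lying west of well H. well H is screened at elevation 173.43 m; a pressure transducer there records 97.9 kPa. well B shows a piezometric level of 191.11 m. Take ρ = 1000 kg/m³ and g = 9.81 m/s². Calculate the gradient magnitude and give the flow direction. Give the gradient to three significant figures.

Pressure head at well H: ψ = P/(ρg) = 97.9×1000 / (1000 × 9.81) = 9.98 m.
Total head at well H: h = z + ψ = 173.43 + 9.98 = 183.41 m.
Total head at well B: h = 191.11 m (water level in the piezometer is the total head).
Head difference: h(well H) − h(well B) = 183.41 − 191.11 = -7.70 m.
Hydraulic gradient: i = |Δh| / L = 7.70 / 1751.6 = 0.00440.
Flow is from higher to lower head: from well B toward well H, i.e. toward the east.

i ≈ 0.00440; groundwater flows toward the east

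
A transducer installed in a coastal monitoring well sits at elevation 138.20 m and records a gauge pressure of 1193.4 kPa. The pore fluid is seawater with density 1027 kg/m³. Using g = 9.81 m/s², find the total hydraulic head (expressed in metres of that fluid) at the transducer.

ψ = P/(ρg) = 1193.4×1000 / (1027 × 9.81) = 118.45 m.
h = z + ψ = 138.20 + 118.45 = 256.65 m.

h ≈ 256.65 m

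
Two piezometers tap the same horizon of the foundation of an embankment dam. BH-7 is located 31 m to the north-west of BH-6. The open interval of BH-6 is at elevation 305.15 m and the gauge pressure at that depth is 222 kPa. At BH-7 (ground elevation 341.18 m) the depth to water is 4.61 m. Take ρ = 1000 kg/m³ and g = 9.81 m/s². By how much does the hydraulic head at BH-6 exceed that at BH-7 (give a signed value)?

Δh ≈ -8.79 m

Pressure head at BH-6: ψ = P/(ρg) = 222×1000 / (1000 × 9.81) = 22.63 m.
Total head at BH-6: h = z + ψ = 305.15 + 22.63 = 327.78 m.
Total head at BH-7: h = 341.18 − 4.61 = 336.57 m.
Head difference: h(BH-6) − h(BH-7) = 327.78 − 336.57 = -8.79 m.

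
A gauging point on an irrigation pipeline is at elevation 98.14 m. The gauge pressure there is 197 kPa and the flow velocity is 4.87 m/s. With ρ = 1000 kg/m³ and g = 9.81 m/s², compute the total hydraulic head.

h ≈ 119.43 m

Pressure head ψ = P/(ρg) = 197×1000 / (1000 × 9.81) = 20.08 m.
Velocity head = v²/(2g) = 4.87² / (2 × 9.81) = 1.209 m.
h = z + ψ + v²/(2g) = 98.14 + 20.08 + 1.209 = 119.43 m.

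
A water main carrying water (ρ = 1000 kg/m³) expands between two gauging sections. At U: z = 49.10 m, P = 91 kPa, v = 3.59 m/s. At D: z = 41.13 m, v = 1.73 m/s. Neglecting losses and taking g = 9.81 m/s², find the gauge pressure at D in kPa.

P₂ ≈ 174 kPa

Pressure head at U: ψ₁ = P₁/(ρg) = 91×1000 / (1000 × 9.81) = 9.28 m.
Velocity heads: v₁²/2g = 3.59²/19.62 = 0.657 m; v₂²/2g = 1.73²/19.62 = 0.153 m.
Total head H = z₁ + ψ₁ + v₁²/2g = 49.10 + 9.28 + 0.657 = 59.04 m.
ψ₂ = H − z₂ − v₂²/2g = 59.04 − 41.13 − 0.153 = 17.76 m.
P₂ = ρgψ₂ = 1000 × 9.81 × 17.76 ≈ 174 kPa.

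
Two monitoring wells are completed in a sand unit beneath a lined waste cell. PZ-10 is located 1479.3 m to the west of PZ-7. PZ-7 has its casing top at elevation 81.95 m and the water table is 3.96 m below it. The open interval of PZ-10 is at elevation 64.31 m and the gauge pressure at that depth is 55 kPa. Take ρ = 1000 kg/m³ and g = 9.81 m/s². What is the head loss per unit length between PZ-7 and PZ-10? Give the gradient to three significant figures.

Total head at PZ-7: h = 81.95 − 3.96 = 77.99 m.
Pressure head at PZ-10: ψ = P/(ρg) = 55×1000 / (1000 × 9.81) = 5.61 m.
Total head at PZ-10: h = z + ψ = 64.31 + 5.61 = 69.92 m.
Head difference: h(PZ-7) − h(PZ-10) = 77.99 − 69.92 = 8.07 m.
Hydraulic gradient: i = |Δh| / L = 8.07 / 1479.3 = 0.00546.

i ≈ 0.00546 m/m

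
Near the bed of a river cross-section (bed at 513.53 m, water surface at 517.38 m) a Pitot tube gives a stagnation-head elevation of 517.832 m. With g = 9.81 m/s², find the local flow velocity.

Near the bed, under hydrostatic conditions, the piezometric head (z + ψ) equals the free-surface elevation, 517.38 m.
Velocity head = total − piezometric = 517.832 − 517.38 = 0.452 m.
v = √(2g·h_v) = √(2 × 9.81 × 0.452) = 2.98 m/s.

v ≈ 2.98 m/s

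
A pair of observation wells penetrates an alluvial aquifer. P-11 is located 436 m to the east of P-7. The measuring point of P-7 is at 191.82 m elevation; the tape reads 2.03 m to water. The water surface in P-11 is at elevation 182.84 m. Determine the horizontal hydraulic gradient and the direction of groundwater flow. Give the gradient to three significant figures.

i ≈ 0.0159; groundwater flows toward the east

Total head at P-7: h = 191.82 − 2.03 = 189.79 m.
Total head at P-11: h = 182.84 m (water level in the piezometer is the total head).
Head difference: h(P-7) − h(P-11) = 189.79 − 182.84 = 6.95 m.
Hydraulic gradient: i = |Δh| / L = 6.95 / 436 = 0.0159.
Flow is from higher to lower head: from P-7 toward P-11, i.e. toward the east.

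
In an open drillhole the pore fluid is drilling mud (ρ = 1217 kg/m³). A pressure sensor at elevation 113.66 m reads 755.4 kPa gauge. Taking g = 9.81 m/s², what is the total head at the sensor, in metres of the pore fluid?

h ≈ 176.93 m

ψ = P/(ρg) = 755.4×1000 / (1217 × 9.81) = 63.27 m.
h = z + ψ = 113.66 + 63.27 = 176.93 m.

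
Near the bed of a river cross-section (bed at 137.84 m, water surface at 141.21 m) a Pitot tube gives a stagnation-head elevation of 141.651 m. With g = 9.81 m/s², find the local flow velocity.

Near the bed, under hydrostatic conditions, the piezometric head (z + ψ) equals the free-surface elevation, 141.21 m.
Velocity head = total − piezometric = 141.651 − 141.21 = 0.441 m.
v = √(2g·h_v) = √(2 × 9.81 × 0.441) = 2.94 m/s.

v ≈ 2.94 m/s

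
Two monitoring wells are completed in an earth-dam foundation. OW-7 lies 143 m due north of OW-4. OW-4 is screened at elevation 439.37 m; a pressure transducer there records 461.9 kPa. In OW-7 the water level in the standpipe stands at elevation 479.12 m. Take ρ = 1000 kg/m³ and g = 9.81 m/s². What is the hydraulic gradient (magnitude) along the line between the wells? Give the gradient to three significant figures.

Pressure head at OW-4: ψ = P/(ρg) = 461.9×1000 / (1000 × 9.81) = 47.08 m.
Total head at OW-4: h = z + ψ = 439.37 + 47.08 = 486.45 m.
Total head at OW-7: h = 479.12 m (water level in the piezometer is the total head).
Head difference: h(OW-4) − h(OW-7) = 486.45 − 479.12 = 7.33 m.
Hydraulic gradient: i = |Δh| / L = 7.33 / 143 = 0.0513.

i ≈ 0.0513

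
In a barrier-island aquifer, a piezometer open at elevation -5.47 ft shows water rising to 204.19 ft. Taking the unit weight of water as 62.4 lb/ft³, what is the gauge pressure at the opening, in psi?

Pressure head ψ = h − z = 204.19 − (-5.47) = 209.66 ft.
P = γ·ψ / 144 = 62.4 × 209.66 / 144 = 90.9 psi.

P ≈ 90.9 psi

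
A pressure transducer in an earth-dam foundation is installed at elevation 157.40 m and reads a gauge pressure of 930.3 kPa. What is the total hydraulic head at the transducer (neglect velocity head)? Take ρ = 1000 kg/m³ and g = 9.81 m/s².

h ≈ 252.23 m

ψ = P/(ρg) = 930.3×1000 / (1000 × 9.81) = 94.83 m.
h = z + ψ = 157.40 + 94.83 = 252.23 m.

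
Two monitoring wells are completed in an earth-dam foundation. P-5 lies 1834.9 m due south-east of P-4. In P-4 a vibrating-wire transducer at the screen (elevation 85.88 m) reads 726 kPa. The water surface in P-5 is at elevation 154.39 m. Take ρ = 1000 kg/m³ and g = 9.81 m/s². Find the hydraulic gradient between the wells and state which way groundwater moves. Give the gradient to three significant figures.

Pressure head at P-4: ψ = P/(ρg) = 726×1000 / (1000 × 9.81) = 74.01 m.
Total head at P-4: h = z + ψ = 85.88 + 74.01 = 159.89 m.
Total head at P-5: h = 154.39 m (water level in the piezometer is the total head).
Head difference: h(P-4) − h(P-5) = 159.89 − 154.39 = 5.50 m.
Hydraulic gradient: i = |Δh| / L = 5.50 / 1834.9 = 0.00300.
Flow is from higher to lower head: from P-4 toward P-5, i.e. toward the south-east.

i ≈ 0.00300; groundwater flows toward the south-east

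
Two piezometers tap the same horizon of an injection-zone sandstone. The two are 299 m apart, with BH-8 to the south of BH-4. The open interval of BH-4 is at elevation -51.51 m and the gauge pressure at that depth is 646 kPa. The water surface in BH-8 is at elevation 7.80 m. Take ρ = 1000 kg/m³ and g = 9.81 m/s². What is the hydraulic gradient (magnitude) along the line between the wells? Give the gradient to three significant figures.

i ≈ 0.0219

Pressure head at BH-4: ψ = P/(ρg) = 646×1000 / (1000 × 9.81) = 65.85 m.
Total head at BH-4: h = z + ψ = -51.51 + 65.85 = 14.34 m.
Total head at BH-8: h = 7.80 m (water level in the piezometer is the total head).
Head difference: h(BH-4) − h(BH-8) = 14.34 − 7.80 = 6.54 m.
Hydraulic gradient: i = |Δh| / L = 6.54 / 299 = 0.0219.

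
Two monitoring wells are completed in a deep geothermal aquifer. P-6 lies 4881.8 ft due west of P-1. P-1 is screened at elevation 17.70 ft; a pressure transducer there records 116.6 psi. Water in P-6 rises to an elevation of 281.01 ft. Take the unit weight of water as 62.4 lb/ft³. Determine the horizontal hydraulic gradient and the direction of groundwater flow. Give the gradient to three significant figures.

i ≈ 0.00118; groundwater flows toward the west

Pressure head at P-1: ψ = 144·P/γ = 144 × 116.6 / 62.4 = 269.08 ft.
Total head at P-1: h = z + ψ = 17.70 + 269.08 = 286.78 ft.
Total head at P-6: h = 281.01 ft (water level in the piezometer is the total head).
Head difference: h(P-1) − h(P-6) = 286.78 − 281.01 = 5.77 ft.
Hydraulic gradient: i = |Δh| / L = 5.77 / 4881.8 = 0.00118.
Flow is from higher to lower head: from P-1 toward P-6, i.e. toward the west.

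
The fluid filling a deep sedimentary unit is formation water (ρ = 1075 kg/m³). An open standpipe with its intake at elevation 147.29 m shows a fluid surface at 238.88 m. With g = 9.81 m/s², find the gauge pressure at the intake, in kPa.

Pressure head ψ = h − z = 238.88 − 147.29 = 91.59 m.
P = ρgψ = 1075 × 9.81 × 91.59 = 965885 Pa ≈ 966 kPa.

P ≈ 966 kPa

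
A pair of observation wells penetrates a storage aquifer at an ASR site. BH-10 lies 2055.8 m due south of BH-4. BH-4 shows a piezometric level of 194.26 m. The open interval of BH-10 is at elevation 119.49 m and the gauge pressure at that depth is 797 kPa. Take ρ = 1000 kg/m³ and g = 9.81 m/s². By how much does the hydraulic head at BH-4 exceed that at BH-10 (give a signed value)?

Δh ≈ -6.47 m

Total head at BH-4: h = 194.26 m (water level in the piezometer is the total head).
Pressure head at BH-10: ψ = P/(ρg) = 797×1000 / (1000 × 9.81) = 81.24 m.
Total head at BH-10: h = z + ψ = 119.49 + 81.24 = 200.73 m.
Head difference: h(BH-4) − h(BH-10) = 194.26 − 200.73 = -6.47 m.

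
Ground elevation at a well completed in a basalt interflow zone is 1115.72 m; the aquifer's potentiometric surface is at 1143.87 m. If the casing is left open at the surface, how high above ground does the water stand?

≈ 28.15 m above ground

Water rises to the potentiometric surface, so the rise above ground = 1143.87 − 1115.72 = 28.15 m.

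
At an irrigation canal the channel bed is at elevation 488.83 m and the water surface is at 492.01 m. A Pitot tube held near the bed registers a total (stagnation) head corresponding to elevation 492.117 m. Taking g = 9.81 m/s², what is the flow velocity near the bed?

v ≈ 1.45 m/s

Near the bed, under hydrostatic conditions, the piezometric head (z + ψ) equals the free-surface elevation, 492.01 m.
Velocity head = total − piezometric = 492.117 − 492.01 = 0.107 m.
v = √(2g·h_v) = √(2 × 9.81 × 0.107) = 1.45 m/s.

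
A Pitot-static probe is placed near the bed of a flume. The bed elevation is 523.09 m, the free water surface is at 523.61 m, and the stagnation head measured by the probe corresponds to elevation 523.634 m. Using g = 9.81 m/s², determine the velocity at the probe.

v ≈ 0.686 m/s

Near the bed, under hydrostatic conditions, the piezometric head (z + ψ) equals the free-surface elevation, 523.61 m.
Velocity head = total − piezometric = 523.634 − 523.61 = 0.024 m.
v = √(2g·h_v) = √(2 × 9.81 × 0.024) = 0.686 m/s.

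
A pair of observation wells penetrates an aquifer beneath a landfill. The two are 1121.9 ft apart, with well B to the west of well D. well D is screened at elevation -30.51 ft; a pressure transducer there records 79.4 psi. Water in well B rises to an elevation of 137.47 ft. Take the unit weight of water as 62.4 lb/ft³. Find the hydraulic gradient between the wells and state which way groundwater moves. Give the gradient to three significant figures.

i ≈ 0.0136; groundwater flows toward the west

Pressure head at well D: ψ = 144·P/γ = 144 × 79.4 / 62.4 = 183.23 ft.
Total head at well D: h = z + ψ = -30.51 + 183.23 = 152.72 ft.
Total head at well B: h = 137.47 ft (water level in the piezometer is the total head).
Head difference: h(well D) − h(well B) = 152.72 − 137.47 = 15.25 ft.
Hydraulic gradient: i = |Δh| / L = 15.25 / 1121.9 = 0.0136.
Flow is from higher to lower head: from well D toward well B, i.e. toward the west.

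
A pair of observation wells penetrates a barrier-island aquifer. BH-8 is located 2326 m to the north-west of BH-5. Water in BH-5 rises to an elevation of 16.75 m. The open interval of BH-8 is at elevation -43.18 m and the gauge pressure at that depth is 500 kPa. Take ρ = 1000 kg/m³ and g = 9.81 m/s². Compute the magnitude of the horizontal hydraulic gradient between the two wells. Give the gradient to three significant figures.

Total head at BH-5: h = 16.75 m (water level in the piezometer is the total head).
Pressure head at BH-8: ψ = P/(ρg) = 500×1000 / (1000 × 9.81) = 50.97 m.
Total head at BH-8: h = z + ψ = -43.18 + 50.97 = 7.79 m.
Head difference: h(BH-5) − h(BH-8) = 16.75 − 7.79 = 8.96 m.
Hydraulic gradient: i = |Δh| / L = 8.96 / 2326 = 0.00385.

i ≈ 0.00385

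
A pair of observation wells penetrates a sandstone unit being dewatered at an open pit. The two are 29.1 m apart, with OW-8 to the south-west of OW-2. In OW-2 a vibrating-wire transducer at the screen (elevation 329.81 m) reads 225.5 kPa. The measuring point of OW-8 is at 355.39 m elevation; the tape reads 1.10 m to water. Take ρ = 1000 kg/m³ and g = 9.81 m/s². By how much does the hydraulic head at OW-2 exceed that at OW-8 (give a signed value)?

Δh ≈ -1.49 m

Pressure head at OW-2: ψ = P/(ρg) = 225.5×1000 / (1000 × 9.81) = 22.99 m.
Total head at OW-2: h = z + ψ = 329.81 + 22.99 = 352.80 m.
Total head at OW-8: h = 355.39 − 1.10 = 354.29 m.
Head difference: h(OW-2) − h(OW-8) = 352.80 − 354.29 = -1.49 m.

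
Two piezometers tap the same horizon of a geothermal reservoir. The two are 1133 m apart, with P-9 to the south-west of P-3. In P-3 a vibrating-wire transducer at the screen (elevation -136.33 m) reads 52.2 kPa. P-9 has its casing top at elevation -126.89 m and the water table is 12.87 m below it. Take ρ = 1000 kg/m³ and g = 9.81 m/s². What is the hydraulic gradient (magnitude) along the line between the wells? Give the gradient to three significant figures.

i ≈ 0.00772

Pressure head at P-3: ψ = P/(ρg) = 52.2×1000 / (1000 × 9.81) = 5.32 m.
Total head at P-3: h = z + ψ = -136.33 + 5.32 = -131.01 m.
Total head at P-9: h = -126.89 − 12.87 = -139.76 m.
Head difference: h(P-3) − h(P-9) = -131.01 − (-139.76) = 8.75 m.
Hydraulic gradient: i = |Δh| / L = 8.75 / 1133 = 0.00772.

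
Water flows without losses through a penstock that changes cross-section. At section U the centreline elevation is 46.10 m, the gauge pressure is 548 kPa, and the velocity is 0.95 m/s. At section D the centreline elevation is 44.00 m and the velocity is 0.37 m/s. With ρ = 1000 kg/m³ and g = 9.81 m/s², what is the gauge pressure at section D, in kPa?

P₂ ≈ 569 kPa

Pressure head at U: ψ₁ = P₁/(ρg) = 548×1000 / (1000 × 9.81) = 55.86 m.
Velocity heads: v₁²/2g = 0.95²/19.62 = 0.046 m; v₂²/2g = 0.37²/19.62 = 0.007 m.
Total head H = z₁ + ψ₁ + v₁²/2g = 46.10 + 55.86 + 0.046 = 102.01 m.
ψ₂ = H − z₂ − v₂²/2g = 102.01 − 44.00 − 0.007 = 58.00 m.
P₂ = ρgψ₂ = 1000 × 9.81 × 58.00 ≈ 569 kPa.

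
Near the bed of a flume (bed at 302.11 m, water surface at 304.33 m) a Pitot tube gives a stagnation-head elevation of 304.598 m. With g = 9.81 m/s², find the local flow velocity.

v ≈ 2.29 m/s

Near the bed, under hydrostatic conditions, the piezometric head (z + ψ) equals the free-surface elevation, 304.33 m.
Velocity head = total − piezometric = 304.598 − 304.33 = 0.268 m.
v = √(2g·h_v) = √(2 × 9.81 × 0.268) = 2.29 m/s.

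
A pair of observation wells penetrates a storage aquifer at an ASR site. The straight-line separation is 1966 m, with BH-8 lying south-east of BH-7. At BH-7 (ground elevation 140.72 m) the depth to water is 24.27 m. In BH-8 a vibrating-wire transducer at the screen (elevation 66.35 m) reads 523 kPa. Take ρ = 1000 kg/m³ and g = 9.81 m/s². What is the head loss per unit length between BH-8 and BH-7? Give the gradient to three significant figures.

i ≈ 0.00163 m/m

Total head at BH-7: h = 140.72 − 24.27 = 116.45 m.
Pressure head at BH-8: ψ = P/(ρg) = 523×1000 / (1000 × 9.81) = 53.31 m.
Total head at BH-8: h = z + ψ = 66.35 + 53.31 = 119.66 m.
Head difference: h(BH-7) − h(BH-8) = 116.45 − 119.66 = -3.21 m.
Hydraulic gradient: i = |Δh| / L = 3.21 / 1966 = 0.00163.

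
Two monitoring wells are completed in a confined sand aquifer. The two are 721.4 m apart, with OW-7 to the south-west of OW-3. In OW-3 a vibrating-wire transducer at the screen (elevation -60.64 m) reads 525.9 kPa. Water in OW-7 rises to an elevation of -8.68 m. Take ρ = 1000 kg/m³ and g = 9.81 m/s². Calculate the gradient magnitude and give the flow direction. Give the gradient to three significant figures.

Pressure head at OW-3: ψ = P/(ρg) = 525.9×1000 / (1000 × 9.81) = 53.61 m.
Total head at OW-3: h = z + ψ = -60.64 + 53.61 = -7.03 m.
Total head at OW-7: h = -8.68 m (water level in the piezometer is the total head).
Head difference: h(OW-3) − h(OW-7) = -7.03 − (-8.68) = 1.65 m.
Hydraulic gradient: i = |Δh| / L = 1.65 / 721.4 = 0.00229.
Flow is from higher to lower head: from OW-3 toward OW-7, i.e. toward the south-west.

i ≈ 0.00229; groundwater flows toward the south-west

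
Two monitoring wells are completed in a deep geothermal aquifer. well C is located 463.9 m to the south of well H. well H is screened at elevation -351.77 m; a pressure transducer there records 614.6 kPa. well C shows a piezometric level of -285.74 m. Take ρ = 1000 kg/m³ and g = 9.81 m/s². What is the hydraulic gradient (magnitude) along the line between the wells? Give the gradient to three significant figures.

i ≈ 0.00729

Pressure head at well H: ψ = P/(ρg) = 614.6×1000 / (1000 × 9.81) = 62.65 m.
Total head at well H: h = z + ψ = -351.77 + 62.65 = -289.12 m.
Total head at well C: h = -285.74 m (water level in the piezometer is the total head).
Head difference: h(well H) − h(well C) = -289.12 − (-285.74) = -3.38 m.
Hydraulic gradient: i = |Δh| / L = 3.38 / 463.9 = 0.00729.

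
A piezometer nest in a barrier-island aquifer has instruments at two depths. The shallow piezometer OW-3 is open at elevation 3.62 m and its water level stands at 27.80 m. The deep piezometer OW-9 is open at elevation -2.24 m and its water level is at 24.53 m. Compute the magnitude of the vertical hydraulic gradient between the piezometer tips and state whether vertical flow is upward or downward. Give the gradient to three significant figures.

|i_v| ≈ 0.558; vertical flow is downward

Total head at OW-3: h = 27.80 m (water level in the standpipe).
Total head at OW-9: h = 24.53 m.
Δh = h(OW-3) − h(OW-9) = 27.80 − 24.53 = 3.27 m.
Vertical separation Δz = 3.62 − (-2.24) = 5.86 m.
|i_v| = |Δh| / Δz = 3.27 / 5.86 = 0.558.
Head is higher in the shallow piezometer, so vertical flow is downward (recharge condition).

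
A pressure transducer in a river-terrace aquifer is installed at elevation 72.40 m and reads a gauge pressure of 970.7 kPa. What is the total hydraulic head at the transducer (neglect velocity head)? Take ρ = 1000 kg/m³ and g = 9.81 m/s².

h ≈ 171.35 m

ψ = P/(ρg) = 970.7×1000 / (1000 × 9.81) = 98.95 m.
h = z + ψ = 72.40 + 98.95 = 171.35 m.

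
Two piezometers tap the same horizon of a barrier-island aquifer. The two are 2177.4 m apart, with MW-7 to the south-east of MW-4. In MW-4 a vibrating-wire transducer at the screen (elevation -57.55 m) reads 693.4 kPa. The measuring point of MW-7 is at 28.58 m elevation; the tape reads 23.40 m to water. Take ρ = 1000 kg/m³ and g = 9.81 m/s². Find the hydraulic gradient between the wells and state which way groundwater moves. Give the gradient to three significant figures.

Pressure head at MW-4: ψ = P/(ρg) = 693.4×1000 / (1000 × 9.81) = 70.68 m.
Total head at MW-4: h = z + ψ = -57.55 + 70.68 = 13.13 m.
Total head at MW-7: h = 28.58 − 23.40 = 5.18 m.
Head difference: h(MW-4) − h(MW-7) = 13.13 − 5.18 = 7.95 m.
Hydraulic gradient: i = |Δh| / L = 7.95 / 2177.4 = 0.00365.
Flow is from higher to lower head: from MW-4 toward MW-7, i.e. toward the south-east.

i ≈ 0.00365; groundwater flows toward the south-east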